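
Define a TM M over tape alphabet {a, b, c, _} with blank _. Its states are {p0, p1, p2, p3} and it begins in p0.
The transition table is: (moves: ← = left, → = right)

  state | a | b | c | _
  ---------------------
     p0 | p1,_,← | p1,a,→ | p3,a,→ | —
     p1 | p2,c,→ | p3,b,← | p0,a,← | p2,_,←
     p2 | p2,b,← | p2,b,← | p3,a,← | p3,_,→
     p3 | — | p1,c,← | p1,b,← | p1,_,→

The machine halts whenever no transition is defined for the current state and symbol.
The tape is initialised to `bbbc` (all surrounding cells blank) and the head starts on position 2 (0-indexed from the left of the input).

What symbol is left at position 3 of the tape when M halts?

p0 | __bb[b]c   read b → write a, move →, go to p1
p1 | __bba[c]   read c → write a, move ←, go to p0
p0 | __bb[a]a   read a → write _, move ←, go to p1
p1 | __b[b]_a   read b → write b, move ←, go to p3
p3 | __[b]b_a   read b → write c, move ←, go to p1
p1 | _[_]cb_a   read _ → write _, move ←, go to p2
p2 | [_]_cb_a   read _ → write _, move →, go to p3
p3 | _[_]cb_a   read _ → write _, move →, go to p1
p1 | __[c]b_a   read c → write a, move ←, go to p0
p0 | _[_]ab_a
Cell 3 holds a when M halts.

a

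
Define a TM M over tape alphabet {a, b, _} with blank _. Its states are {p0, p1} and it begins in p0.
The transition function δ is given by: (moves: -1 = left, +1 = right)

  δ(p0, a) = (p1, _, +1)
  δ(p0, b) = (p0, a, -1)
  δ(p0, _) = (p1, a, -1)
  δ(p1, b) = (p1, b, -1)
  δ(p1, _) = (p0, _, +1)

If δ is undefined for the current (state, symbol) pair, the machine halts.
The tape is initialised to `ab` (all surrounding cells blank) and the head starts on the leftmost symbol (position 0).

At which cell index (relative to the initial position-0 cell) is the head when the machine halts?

state=p0 head=0 tape=_[a]b   (p0,a)→(p1,_,+1)
state=p1 head=1 tape=__[b]   (p1,b)→(p1,b,-1)
state=p1 head=0 tape=_[_]b   (p1,_)→(p0,_,+1)
state=p0 head=1 tape=__[b]   (p0,b)→(p0,a,-1)
state=p0 head=0 tape=_[_]a   (p0,_)→(p1,a,-1)
state=p1 head=-1 tape=[_]aa   (p1,_)→(p0,_,+1)
state=p0 head=0 tape=_[a]a   (p0,a)→(p1,_,+1)
state=p1 head=1 tape=__[a]
At halt the head is at cell 1.

1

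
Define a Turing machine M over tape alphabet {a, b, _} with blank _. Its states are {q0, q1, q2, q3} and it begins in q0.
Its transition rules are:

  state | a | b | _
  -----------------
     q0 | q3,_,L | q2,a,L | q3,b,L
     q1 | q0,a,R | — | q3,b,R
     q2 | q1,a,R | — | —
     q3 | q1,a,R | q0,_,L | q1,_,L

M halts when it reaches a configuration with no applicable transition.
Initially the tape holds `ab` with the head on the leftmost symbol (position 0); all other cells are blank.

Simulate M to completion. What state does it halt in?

q1

state=q0 head=0 tape=__[a]b   (q0,a)→(q3,_,L)
state=q3 head=-1 tape=_[_]_b   (q3,_)→(q1,_,L)
state=q1 head=-2 tape=[_]__b   (q1,_)→(q3,b,R)
state=q3 head=-1 tape=b[_]_b   (q3,_)→(q1,_,L)
state=q1 head=-2 tape=[b]__b
No transition is defined for (q1, b); M halts in state q1.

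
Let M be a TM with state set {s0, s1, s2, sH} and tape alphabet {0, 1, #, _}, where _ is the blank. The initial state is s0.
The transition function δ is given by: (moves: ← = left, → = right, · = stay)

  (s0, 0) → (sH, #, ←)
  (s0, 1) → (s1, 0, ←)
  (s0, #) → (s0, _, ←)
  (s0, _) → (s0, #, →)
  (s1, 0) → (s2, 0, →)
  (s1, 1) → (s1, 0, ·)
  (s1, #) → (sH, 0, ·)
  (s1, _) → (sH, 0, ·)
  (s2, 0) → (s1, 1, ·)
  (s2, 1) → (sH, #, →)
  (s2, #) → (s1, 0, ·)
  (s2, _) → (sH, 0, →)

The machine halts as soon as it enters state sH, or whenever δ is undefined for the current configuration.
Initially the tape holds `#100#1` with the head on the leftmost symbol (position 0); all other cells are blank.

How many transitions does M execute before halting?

5

s0 | _[#]100#1   read # → write _, move ←, go to s0
s0 | [_]_100#1   read _ → write #, move →, go to s0
s0 | #[_]100#1   read _ → write #, move →, go to s0
s0 | ##[1]00#1   read 1 → write 0, move ←, go to s1
s1 | #[#]000#1   read # → write 0, move ·, go to sH
sH | #[0]000#1
M halts after 5 transitions.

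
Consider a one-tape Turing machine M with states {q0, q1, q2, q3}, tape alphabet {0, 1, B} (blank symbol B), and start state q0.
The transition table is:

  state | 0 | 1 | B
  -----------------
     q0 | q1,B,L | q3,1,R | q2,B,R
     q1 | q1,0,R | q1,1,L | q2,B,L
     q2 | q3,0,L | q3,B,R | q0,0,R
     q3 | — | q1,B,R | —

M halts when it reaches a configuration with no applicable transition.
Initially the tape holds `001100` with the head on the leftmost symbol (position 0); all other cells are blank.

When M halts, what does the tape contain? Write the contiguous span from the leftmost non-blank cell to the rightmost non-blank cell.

0B0B1100

state=q0 head=0 tape=BB[0]01100   (q0,0)→(q1,B,L)
state=q1 head=-1 tape=B[B]B01100   (q1,B)→(q2,B,L)
state=q2 head=-2 tape=[B]BB01100   (q2,B)→(q0,0,R)
state=q0 head=-1 tape=0[B]B01100   (q0,B)→(q2,B,R)
state=q2 head=0 tape=0B[B]01100   (q2,B)→(q0,0,R)
state=q0 head=1 tape=0B0[0]1100   (q0,0)→(q1,B,L)
state=q1 head=0 tape=0B[0]B1100   (q1,0)→(q1,0,R)
state=q1 head=1 tape=0B0[B]1100   (q1,B)→(q2,B,L)
state=q2 head=0 tape=0B[0]B1100   (q2,0)→(q3,0,L)
state=q3 head=-1 tape=0[B]0B1100
The non-blank tape span at halt is 0B0B1100.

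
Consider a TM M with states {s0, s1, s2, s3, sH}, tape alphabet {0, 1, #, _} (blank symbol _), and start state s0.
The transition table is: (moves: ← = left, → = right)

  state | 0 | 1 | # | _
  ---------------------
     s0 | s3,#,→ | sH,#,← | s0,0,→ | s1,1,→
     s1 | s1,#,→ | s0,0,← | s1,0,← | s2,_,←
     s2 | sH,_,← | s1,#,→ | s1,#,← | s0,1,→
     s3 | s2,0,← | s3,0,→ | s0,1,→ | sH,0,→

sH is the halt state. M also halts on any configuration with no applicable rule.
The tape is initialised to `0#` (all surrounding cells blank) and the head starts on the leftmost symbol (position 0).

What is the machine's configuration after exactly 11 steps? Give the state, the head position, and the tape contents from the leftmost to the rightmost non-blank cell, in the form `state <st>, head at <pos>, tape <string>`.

s0 | [0]#__   read 0 → write #, move →, go to s3
s3 | #[#]__   read # → write 1, move →, go to s0
s0 | #1[_]_   read _ → write 1, move →, go to s1
s1 | #11[_]   read _ → write _, move ←, go to s2
s2 | #1[1]_   read 1 → write #, move →, go to s1
s1 | #1#[_]   read _ → write _, move ←, go to s2
s2 | #1[#]_   read # → write #, move ←, go to s1
s1 | #[1]#_   read 1 → write 0, move ←, go to s0
s0 | [#]0#_   read # → write 0, move →, go to s0
s0 | 0[0]#_   read 0 → write #, move →, go to s3
s3 | 0#[#]_   read # → write 1, move →, go to s0
s0 | 0#1[_]
After 11 steps: state s0, head at 3, tape 0#1.

state s0, head at 3, tape 0#1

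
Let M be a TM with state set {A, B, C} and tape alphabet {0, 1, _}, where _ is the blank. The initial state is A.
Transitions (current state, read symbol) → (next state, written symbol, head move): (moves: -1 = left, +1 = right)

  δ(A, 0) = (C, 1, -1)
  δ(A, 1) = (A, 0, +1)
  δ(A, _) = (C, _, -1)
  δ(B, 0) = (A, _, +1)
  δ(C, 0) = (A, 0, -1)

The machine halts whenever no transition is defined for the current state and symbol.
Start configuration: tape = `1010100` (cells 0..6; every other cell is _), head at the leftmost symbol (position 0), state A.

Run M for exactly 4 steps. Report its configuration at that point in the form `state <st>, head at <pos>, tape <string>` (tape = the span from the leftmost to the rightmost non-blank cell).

state C, head at -2, tape 0110100

A | __[1]010100   read 1 → write 0, move +1, go to A
A | __0[0]10100   read 0 → write 1, move -1, go to C
C | __[0]110100   read 0 → write 0, move -1, go to A
A | _[_]0110100   read _ → write _, move -1, go to C
C | [_]_0110100
After 4 steps: state C, head at -2, tape 0110100.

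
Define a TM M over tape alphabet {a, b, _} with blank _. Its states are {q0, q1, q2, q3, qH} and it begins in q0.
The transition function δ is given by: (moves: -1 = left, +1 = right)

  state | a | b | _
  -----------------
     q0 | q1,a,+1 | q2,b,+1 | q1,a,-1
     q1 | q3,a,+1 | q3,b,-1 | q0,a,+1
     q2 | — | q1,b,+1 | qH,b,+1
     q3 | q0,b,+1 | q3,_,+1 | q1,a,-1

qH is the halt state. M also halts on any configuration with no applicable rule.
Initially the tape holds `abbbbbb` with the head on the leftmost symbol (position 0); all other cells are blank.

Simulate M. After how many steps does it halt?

state=q0 head=0 tape=[a]bbbbbb____   (q0,a)→(q1,a,+1)
state=q1 head=1 tape=a[b]bbbbb____   (q1,b)→(q3,b,-1)
state=q3 head=0 tape=[a]bbbbbb____   (q3,a)→(q0,b,+1)
state=q0 head=1 tape=b[b]bbbbb____   (q0,b)→(q2,b,+1)
state=q2 head=2 tape=bb[b]bbbb____   (q2,b)→(q1,b,+1)
state=q1 head=3 tape=bbb[b]bbb____   (q1,b)→(q3,b,-1)
state=q3 head=2 tape=bb[b]bbbb____   (q3,b)→(q3,_,+1)
state=q3 head=3 tape=bb_[b]bbb____   (q3,b)→(q3,_,+1)
state=q3 head=4 tape=bb__[b]bb____   (q3,b)→(q3,_,+1)
state=q3 head=5 tape=bb___[b]b____   (q3,b)→(q3,_,+1)
state=q3 head=6 tape=bb____[b]____   (q3,b)→(q3,_,+1)
state=q3 head=7 tape=bb_____[_]___   (q3,_)→(q1,a,-1)
state=q1 head=6 tape=bb____[_]a___   (q1,_)→(q0,a,+1)
state=q0 head=7 tape=bb____a[a]___   (q0,a)→(q1,a,+1)
state=q1 head=8 tape=bb____aa[_]__   (q1,_)→(q0,a,+1)
state=q0 head=9 tape=bb____aaa[_]_   (q0,_)→(q1,a,-1)
state=q1 head=8 tape=bb____aa[a]a_   (q1,a)→(q3,a,+1)
state=q3 head=9 tape=bb____aaa[a]_   (q3,a)→(q0,b,+1)
state=q0 head=10 tape=bb____aaab[_]   (q0,_)→(q1,a,-1)
state=q1 head=9 tape=bb____aaa[b]a   (q1,b)→(q3,b,-1)
state=q3 head=8 tape=bb____aa[a]ba   (q3,a)→(q0,b,+1)
state=q0 head=9 tape=bb____aab[b]a   (q0,b)→(q2,b,+1)
state=q2 head=10 tape=bb____aabb[a]
M halts after 22 transitions.

22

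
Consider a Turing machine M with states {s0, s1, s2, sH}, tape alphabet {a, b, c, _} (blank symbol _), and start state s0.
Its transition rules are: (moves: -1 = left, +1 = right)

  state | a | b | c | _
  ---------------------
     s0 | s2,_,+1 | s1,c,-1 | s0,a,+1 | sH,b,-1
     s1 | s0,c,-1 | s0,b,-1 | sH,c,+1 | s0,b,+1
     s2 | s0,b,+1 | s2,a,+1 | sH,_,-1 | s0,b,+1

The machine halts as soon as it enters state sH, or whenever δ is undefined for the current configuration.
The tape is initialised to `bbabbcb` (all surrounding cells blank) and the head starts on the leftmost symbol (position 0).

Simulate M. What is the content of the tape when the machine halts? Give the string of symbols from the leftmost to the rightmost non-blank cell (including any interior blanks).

baaa_aa_b

state=s0 head=0 tape=__[b]babbcb   (s0,b)→(s1,c,-1)
state=s1 head=-1 tape=_[_]cbabbcb   (s1,_)→(s0,b,+1)
state=s0 head=0 tape=_b[c]babbcb   (s0,c)→(s0,a,+1)
state=s0 head=1 tape=_ba[b]abbcb   (s0,b)→(s1,c,-1)
state=s1 head=0 tape=_b[a]cabbcb   (s1,a)→(s0,c,-1)
state=s0 head=-1 tape=_[b]ccabbcb   (s0,b)→(s1,c,-1)
state=s1 head=-2 tape=[_]cccabbcb   (s1,_)→(s0,b,+1)
state=s0 head=-1 tape=b[c]ccabbcb   (s0,c)→(s0,a,+1)
state=s0 head=0 tape=ba[c]cabbcb   (s0,c)→(s0,a,+1)
state=s0 head=1 tape=baa[c]abbcb   (s0,c)→(s0,a,+1)
state=s0 head=2 tape=baaa[a]bbcb   (s0,a)→(s2,_,+1)
state=s2 head=3 tape=baaa_[b]bcb   (s2,b)→(s2,a,+1)
state=s2 head=4 tape=baaa_a[b]cb   (s2,b)→(s2,a,+1)
state=s2 head=5 tape=baaa_aa[c]b   (s2,c)→(sH,_,-1)
state=sH head=4 tape=baaa_a[a]_b
The non-blank tape span at halt is baaa_aa_b.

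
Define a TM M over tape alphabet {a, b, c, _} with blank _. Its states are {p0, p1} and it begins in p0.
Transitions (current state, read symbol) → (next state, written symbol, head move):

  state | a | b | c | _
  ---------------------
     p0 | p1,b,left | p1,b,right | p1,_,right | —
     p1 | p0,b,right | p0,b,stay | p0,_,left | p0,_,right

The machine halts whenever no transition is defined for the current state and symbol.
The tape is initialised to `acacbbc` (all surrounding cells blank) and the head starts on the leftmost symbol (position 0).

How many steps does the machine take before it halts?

p0 | _[a]cacbbc_   read a → write b, move left, go to p1
p1 | [_]bcacbbc_   read _ → write _, move right, go to p0
p0 | _[b]cacbbc_   read b → write b, move right, go to p1
p1 | _b[c]acbbc_   read c → write _, move left, go to p0
p0 | _[b]_acbbc_   read b → write b, move right, go to p1
p1 | _b[_]acbbc_   read _ → write _, move right, go to p0
p0 | _b_[a]cbbc_   read a → write b, move left, go to p1
p1 | _b[_]bcbbc_   read _ → write _, move right, go to p0
p0 | _b_[b]cbbc_   read b → write b, move right, go to p1
p1 | _b_b[c]bbc_   read c → write _, move left, go to p0
p0 | _b_[b]_bbc_   read b → write b, move right, go to p1
p1 | _b_b[_]bbc_   read _ → write _, move right, go to p0
p0 | _b_b_[b]bc_   read b → write b, move right, go to p1
p1 | _b_b_b[b]c_   read b → write b, move stay, go to p0
p0 | _b_b_b[b]c_   read b → write b, move right, go to p1
p1 | _b_b_bb[c]_   read c → write _, move left, go to p0
p0 | _b_b_b[b]__   read b → write b, move right, go to p1
p1 | _b_b_bb[_]_   read _ → write _, move right, go to p0
p0 | _b_b_bb_[_]
M halts after 18 transitions.

18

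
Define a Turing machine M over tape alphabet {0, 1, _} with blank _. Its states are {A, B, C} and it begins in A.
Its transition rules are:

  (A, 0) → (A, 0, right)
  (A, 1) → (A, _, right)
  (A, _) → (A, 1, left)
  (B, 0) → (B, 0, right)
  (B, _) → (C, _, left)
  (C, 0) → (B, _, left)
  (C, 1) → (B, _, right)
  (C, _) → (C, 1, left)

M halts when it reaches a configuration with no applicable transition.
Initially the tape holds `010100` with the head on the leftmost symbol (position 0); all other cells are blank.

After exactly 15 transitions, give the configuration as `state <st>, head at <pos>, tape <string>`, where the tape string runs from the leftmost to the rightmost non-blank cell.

state=A head=0 tape=[0]10100___   (A,0)→(A,0,right)
state=A head=1 tape=0[1]0100___   (A,1)→(A,_,right)
state=A head=2 tape=0_[0]100___   (A,0)→(A,0,right)
state=A head=3 tape=0_0[1]00___   (A,1)→(A,_,right)
state=A head=4 tape=0_0_[0]0___   (A,0)→(A,0,right)
state=A head=5 tape=0_0_0[0]___   (A,0)→(A,0,right)
state=A head=6 tape=0_0_00[_]__   (A,_)→(A,1,left)
state=A head=5 tape=0_0_0[0]1__   (A,0)→(A,0,right)
state=A head=6 tape=0_0_00[1]__   (A,1)→(A,_,right)
state=A head=7 tape=0_0_00_[_]_   (A,_)→(A,1,left)
state=A head=6 tape=0_0_00[_]1_   (A,_)→(A,1,left)
state=A head=5 tape=0_0_0[0]11_   (A,0)→(A,0,right)
state=A head=6 tape=0_0_00[1]1_   (A,1)→(A,_,right)
state=A head=7 tape=0_0_00_[1]_   (A,1)→(A,_,right)
state=A head=8 tape=0_0_00__[_]   (A,_)→(A,1,left)
state=A head=7 tape=0_0_00_[_]1
After 15 steps: state A, head at 7, tape 0_0_00__1.

state A, head at 7, tape 0_0_00__1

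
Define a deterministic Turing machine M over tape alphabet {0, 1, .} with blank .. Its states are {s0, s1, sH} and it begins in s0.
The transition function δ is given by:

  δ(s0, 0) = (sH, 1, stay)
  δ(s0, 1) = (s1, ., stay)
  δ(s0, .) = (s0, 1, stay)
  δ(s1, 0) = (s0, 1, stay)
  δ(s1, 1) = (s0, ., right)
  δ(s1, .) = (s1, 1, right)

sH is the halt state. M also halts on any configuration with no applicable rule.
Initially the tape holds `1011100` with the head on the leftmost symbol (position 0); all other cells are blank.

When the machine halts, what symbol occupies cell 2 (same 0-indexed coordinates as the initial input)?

.

state=s0 head=0 tape=[1]011100   (s0,1)→(s1,.,stay)
state=s1 head=0 tape=[.]011100   (s1,.)→(s1,1,right)
state=s1 head=1 tape=1[0]11100   (s1,0)→(s0,1,stay)
state=s0 head=1 tape=1[1]11100   (s0,1)→(s1,.,stay)
state=s1 head=1 tape=1[.]11100   (s1,.)→(s1,1,right)
state=s1 head=2 tape=11[1]1100   (s1,1)→(s0,.,right)
state=s0 head=3 tape=11.[1]100   (s0,1)→(s1,.,stay)
state=s1 head=3 tape=11.[.]100   (s1,.)→(s1,1,right)
state=s1 head=4 tape=11.1[1]00   (s1,1)→(s0,.,right)
state=s0 head=5 tape=11.1.[0]0   (s0,0)→(sH,1,stay)
state=sH head=5 tape=11.1.[1]0
Cell 2 holds . when M halts.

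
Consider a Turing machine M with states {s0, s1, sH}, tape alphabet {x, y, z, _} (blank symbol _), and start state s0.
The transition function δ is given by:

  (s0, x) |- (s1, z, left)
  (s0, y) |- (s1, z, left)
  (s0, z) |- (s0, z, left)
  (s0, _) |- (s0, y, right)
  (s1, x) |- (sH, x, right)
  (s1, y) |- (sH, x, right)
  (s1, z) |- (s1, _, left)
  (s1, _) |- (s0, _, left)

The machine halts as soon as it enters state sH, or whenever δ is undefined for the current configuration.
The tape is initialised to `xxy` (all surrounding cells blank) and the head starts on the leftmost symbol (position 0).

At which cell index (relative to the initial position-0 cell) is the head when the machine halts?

-1

s0 | __[x]xy   read x → write z, move left, go to s1
s1 | _[_]zxy   read _ → write _, move left, go to s0
s0 | [_]_zxy   read _ → write y, move right, go to s0
s0 | y[_]zxy   read _ → write y, move right, go to s0
s0 | yy[z]xy   read z → write z, move left, go to s0
s0 | y[y]zxy   read y → write z, move left, go to s1
s1 | [y]zzxy   read y → write x, move right, go to sH
sH | x[z]zxy
At halt the head is at cell -1.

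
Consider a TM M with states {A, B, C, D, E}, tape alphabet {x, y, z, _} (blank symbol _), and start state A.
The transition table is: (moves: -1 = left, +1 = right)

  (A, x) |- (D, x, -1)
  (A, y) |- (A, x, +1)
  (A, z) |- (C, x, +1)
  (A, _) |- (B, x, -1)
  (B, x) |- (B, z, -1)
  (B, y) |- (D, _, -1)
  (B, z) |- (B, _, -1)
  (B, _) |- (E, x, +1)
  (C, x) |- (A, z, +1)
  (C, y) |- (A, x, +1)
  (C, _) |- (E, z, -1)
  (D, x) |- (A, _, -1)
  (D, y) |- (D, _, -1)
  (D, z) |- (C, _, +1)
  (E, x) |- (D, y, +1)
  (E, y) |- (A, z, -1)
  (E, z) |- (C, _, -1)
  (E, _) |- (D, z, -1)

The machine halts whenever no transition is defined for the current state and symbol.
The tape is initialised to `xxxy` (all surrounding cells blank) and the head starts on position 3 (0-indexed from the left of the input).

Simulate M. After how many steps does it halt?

A | ____xxx[y]_   read y → write x, move +1, go to A
A | ____xxxx[_]   read _ → write x, move -1, go to B
B | ____xxx[x]x   read x → write z, move -1, go to B
B | ____xx[x]zx   read x → write z, move -1, go to B
B | ____x[x]zzx   read x → write z, move -1, go to B
B | ____[x]zzzx   read x → write z, move -1, go to B
B | ___[_]zzzzx   read _ → write x, move +1, go to E
E | ___x[z]zzzx   read z → write _, move -1, go to C
C | ___[x]_zzzx   read x → write z, move +1, go to A
A | ___z[_]zzzx   read _ → write x, move -1, go to B
B | ___[z]xzzzx   read z → write _, move -1, go to B
B | __[_]_xzzzx   read _ → write x, move +1, go to E
E | __x[_]xzzzx   read _ → write z, move -1, go to D
D | __[x]zxzzzx   read x → write _, move -1, go to A
A | _[_]_zxzzzx   read _ → write x, move -1, go to B
B | [_]x_zxzzzx   read _ → write x, move +1, go to E
E | x[x]_zxzzzx   read x → write y, move +1, go to D
D | xy[_]zxzzzx
M halts after 17 transitions.

17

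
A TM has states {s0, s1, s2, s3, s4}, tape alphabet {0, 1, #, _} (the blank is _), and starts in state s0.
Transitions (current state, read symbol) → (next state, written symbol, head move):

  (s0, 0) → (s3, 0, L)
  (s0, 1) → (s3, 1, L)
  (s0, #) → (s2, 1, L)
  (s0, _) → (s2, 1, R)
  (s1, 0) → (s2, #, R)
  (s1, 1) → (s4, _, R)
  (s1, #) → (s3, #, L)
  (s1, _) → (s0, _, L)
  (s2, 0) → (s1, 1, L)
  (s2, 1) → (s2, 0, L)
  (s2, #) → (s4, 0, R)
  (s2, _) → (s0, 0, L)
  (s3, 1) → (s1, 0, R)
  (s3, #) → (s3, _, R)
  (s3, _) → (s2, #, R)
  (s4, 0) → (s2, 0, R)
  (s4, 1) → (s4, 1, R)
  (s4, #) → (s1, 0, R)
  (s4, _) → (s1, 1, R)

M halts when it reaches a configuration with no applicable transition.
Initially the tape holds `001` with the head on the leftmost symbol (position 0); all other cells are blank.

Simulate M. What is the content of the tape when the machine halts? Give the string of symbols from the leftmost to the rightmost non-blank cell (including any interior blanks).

#0_0#1

state=s0 head=0 tape=__[0]01_   (s0,0)→(s3,0,L)
state=s3 head=-1 tape=_[_]001_   (s3,_)→(s2,#,R)
state=s2 head=0 tape=_#[0]01_   (s2,0)→(s1,1,L)
state=s1 head=-1 tape=_[#]101_   (s1,#)→(s3,#,L)
state=s3 head=-2 tape=[_]#101_   (s3,_)→(s2,#,R)
state=s2 head=-1 tape=#[#]101_   (s2,#)→(s4,0,R)
state=s4 head=0 tape=#0[1]01_   (s4,1)→(s4,1,R)
state=s4 head=1 tape=#01[0]1_   (s4,0)→(s2,0,R)
state=s2 head=2 tape=#010[1]_   (s2,1)→(s2,0,L)
state=s2 head=1 tape=#01[0]0_   (s2,0)→(s1,1,L)
state=s1 head=0 tape=#0[1]10_   (s1,1)→(s4,_,R)
state=s4 head=1 tape=#0_[1]0_   (s4,1)→(s4,1,R)
state=s4 head=2 tape=#0_1[0]_   (s4,0)→(s2,0,R)
state=s2 head=3 tape=#0_10[_]   (s2,_)→(s0,0,L)
state=s0 head=2 tape=#0_1[0]0   (s0,0)→(s3,0,L)
state=s3 head=1 tape=#0_[1]00   (s3,1)→(s1,0,R)
state=s1 head=2 tape=#0_0[0]0   (s1,0)→(s2,#,R)
state=s2 head=3 tape=#0_0#[0]   (s2,0)→(s1,1,L)
state=s1 head=2 tape=#0_0[#]1   (s1,#)→(s3,#,L)
state=s3 head=1 tape=#0_[0]#1
The non-blank tape span at halt is #0_0#1.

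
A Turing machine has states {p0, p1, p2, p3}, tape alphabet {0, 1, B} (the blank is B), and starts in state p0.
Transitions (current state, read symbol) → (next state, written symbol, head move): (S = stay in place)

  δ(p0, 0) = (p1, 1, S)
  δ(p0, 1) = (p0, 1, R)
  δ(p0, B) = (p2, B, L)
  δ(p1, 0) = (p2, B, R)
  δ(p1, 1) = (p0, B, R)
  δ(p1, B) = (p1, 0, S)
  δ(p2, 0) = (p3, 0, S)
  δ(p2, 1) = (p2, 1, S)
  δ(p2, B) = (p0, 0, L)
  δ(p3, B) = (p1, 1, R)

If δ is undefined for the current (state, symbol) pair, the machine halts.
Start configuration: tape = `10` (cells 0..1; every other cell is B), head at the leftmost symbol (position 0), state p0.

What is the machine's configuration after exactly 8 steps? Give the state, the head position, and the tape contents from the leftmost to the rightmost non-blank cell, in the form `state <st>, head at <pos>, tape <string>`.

state p0, head at 2, tape 1

state=p0 head=0 tape=[1]0B   (p0,1)→(p0,1,R)
state=p0 head=1 tape=1[0]B   (p0,0)→(p1,1,S)
state=p1 head=1 tape=1[1]B   (p1,1)→(p0,B,R)
state=p0 head=2 tape=1B[B]   (p0,B)→(p2,B,L)
state=p2 head=1 tape=1[B]B   (p2,B)→(p0,0,L)
state=p0 head=0 tape=[1]0B   (p0,1)→(p0,1,R)
state=p0 head=1 tape=1[0]B   (p0,0)→(p1,1,S)
state=p1 head=1 tape=1[1]B   (p1,1)→(p0,B,R)
state=p0 head=2 tape=1B[B]
After 8 steps: state p0, head at 2, tape 1.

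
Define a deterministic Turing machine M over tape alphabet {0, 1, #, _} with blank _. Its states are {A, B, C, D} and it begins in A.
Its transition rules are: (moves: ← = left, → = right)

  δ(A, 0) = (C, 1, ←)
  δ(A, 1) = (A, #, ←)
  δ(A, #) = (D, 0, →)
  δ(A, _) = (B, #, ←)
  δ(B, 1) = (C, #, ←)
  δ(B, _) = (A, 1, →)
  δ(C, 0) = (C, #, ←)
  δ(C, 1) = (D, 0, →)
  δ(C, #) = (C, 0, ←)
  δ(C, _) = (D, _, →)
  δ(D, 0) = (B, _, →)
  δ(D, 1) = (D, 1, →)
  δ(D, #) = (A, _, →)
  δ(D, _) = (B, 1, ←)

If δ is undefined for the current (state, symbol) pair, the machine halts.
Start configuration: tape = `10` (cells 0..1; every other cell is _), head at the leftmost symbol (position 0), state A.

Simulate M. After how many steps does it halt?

A | __[1]0___   read 1 → write #, move ←, go to A
A | _[_]#0___   read _ → write #, move ←, go to B
B | [_]##0___   read _ → write 1, move →, go to A
A | 1[#]#0___   read # → write 0, move →, go to D
D | 10[#]0___   read # → write _, move →, go to A
A | 10_[0]___   read 0 → write 1, move ←, go to C
C | 10[_]1___   read _ → write _, move →, go to D
D | 10_[1]___   read 1 → write 1, move →, go to D
D | 10_1[_]__   read _ → write 1, move ←, go to B
B | 10_[1]1__   read 1 → write #, move ←, go to C
C | 10[_]#1__   read _ → write _, move →, go to D
D | 10_[#]1__   read # → write _, move →, go to A
A | 10__[1]__   read 1 → write #, move ←, go to A
A | 10_[_]#__   read _ → write #, move ←, go to B
B | 10[_]##__   read _ → write 1, move →, go to A
A | 101[#]#__   read # → write 0, move →, go to D
D | 1010[#]__   read # → write _, move →, go to A
A | 1010_[_]_   read _ → write #, move ←, go to B
B | 1010[_]#_   read _ → write 1, move →, go to A
A | 10101[#]_   read # → write 0, move →, go to D
D | 101010[_]   read _ → write 1, move ←, go to B
B | 10101[0]1
M halts after 21 transitions.

21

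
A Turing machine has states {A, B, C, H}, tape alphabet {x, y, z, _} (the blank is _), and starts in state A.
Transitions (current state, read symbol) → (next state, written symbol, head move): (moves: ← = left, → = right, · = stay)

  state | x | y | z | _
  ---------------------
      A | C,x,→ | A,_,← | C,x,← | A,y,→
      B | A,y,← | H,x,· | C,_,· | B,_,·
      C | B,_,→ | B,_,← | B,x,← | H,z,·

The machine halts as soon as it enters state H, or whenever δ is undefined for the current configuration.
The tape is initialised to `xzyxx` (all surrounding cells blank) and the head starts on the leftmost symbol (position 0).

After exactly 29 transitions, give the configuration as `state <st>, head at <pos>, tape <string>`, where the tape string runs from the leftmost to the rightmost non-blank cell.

state A, head at 1, tape yyyyy__xx

state=A head=0 tape=____[x]zyxx   (A,x)→(C,x,→)
state=C head=1 tape=____x[z]yxx   (C,z)→(B,x,←)
state=B head=0 tape=____[x]xyxx   (B,x)→(A,y,←)
state=A head=-1 tape=___[_]yxyxx   (A,_)→(A,y,→)
state=A head=0 tape=___y[y]xyxx   (A,y)→(A,_,←)
state=A head=-1 tape=___[y]_xyxx   (A,y)→(A,_,←)
state=A head=-2 tape=__[_]__xyxx   (A,_)→(A,y,→)
state=A head=-1 tape=__y[_]_xyxx   (A,_)→(A,y,→)
state=A head=0 tape=__yy[_]xyxx   (A,_)→(A,y,→)
state=A head=1 tape=__yyy[x]yxx   (A,x)→(C,x,→)
state=C head=2 tape=__yyyx[y]xx   (C,y)→(B,_,←)
state=B head=1 tape=__yyy[x]_xx   (B,x)→(A,y,←)
state=A head=0 tape=__yy[y]y_xx   (A,y)→(A,_,←)
state=A head=-1 tape=__y[y]_y_xx   (A,y)→(A,_,←)
state=A head=-2 tape=__[y]__y_xx   (A,y)→(A,_,←)
state=A head=-3 tape=_[_]___y_xx   (A,_)→(A,y,→)
state=A head=-2 tape=_y[_]__y_xx   (A,_)→(A,y,→)
state=A head=-1 tape=_yy[_]_y_xx   (A,_)→(A,y,→)
state=A head=0 tape=_yyy[_]y_xx   (A,_)→(A,y,→)
state=A head=1 tape=_yyyy[y]_xx   (A,y)→(A,_,←)
state=A head=0 tape=_yyy[y]__xx   (A,y)→(A,_,←)
state=A head=-1 tape=_yy[y]___xx   (A,y)→(A,_,←)
state=A head=-2 tape=_y[y]____xx   (A,y)→(A,_,←)
state=A head=-3 tape=_[y]_____xx   (A,y)→(A,_,←)
state=A head=-4 tape=[_]______xx   (A,_)→(A,y,→)
state=A head=-3 tape=y[_]_____xx   (A,_)→(A,y,→)
state=A head=-2 tape=yy[_]____xx   (A,_)→(A,y,→)
state=A head=-1 tape=yyy[_]___xx   (A,_)→(A,y,→)
state=A head=0 tape=yyyy[_]__xx   (A,_)→(A,y,→)
state=A head=1 tape=yyyyy[_]_xx
After 29 steps: state A, head at 1, tape yyyyy__xx.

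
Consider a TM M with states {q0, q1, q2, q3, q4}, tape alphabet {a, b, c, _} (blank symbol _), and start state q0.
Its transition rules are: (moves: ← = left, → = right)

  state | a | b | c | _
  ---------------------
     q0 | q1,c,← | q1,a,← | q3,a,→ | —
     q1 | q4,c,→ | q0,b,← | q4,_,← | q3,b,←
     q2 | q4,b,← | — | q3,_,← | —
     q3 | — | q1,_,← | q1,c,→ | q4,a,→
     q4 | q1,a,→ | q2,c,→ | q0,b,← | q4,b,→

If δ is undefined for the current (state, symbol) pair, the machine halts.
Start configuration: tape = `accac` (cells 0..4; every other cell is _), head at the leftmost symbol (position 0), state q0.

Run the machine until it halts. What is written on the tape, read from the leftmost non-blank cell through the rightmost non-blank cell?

ababcac

state=q0 head=0 tape=__[a]ccac   (q0,a)→(q1,c,←)
state=q1 head=-1 tape=_[_]cccac   (q1,_)→(q3,b,←)
state=q3 head=-2 tape=[_]bcccac   (q3,_)→(q4,a,→)
state=q4 head=-1 tape=a[b]cccac   (q4,b)→(q2,c,→)
state=q2 head=0 tape=ac[c]ccac   (q2,c)→(q3,_,←)
state=q3 head=-1 tape=a[c]_ccac   (q3,c)→(q1,c,→)
state=q1 head=0 tape=ac[_]ccac   (q1,_)→(q3,b,←)
state=q3 head=-1 tape=a[c]bccac   (q3,c)→(q1,c,→)
state=q1 head=0 tape=ac[b]ccac   (q1,b)→(q0,b,←)
state=q0 head=-1 tape=a[c]bccac   (q0,c)→(q3,a,→)
state=q3 head=0 tape=aa[b]ccac   (q3,b)→(q1,_,←)
state=q1 head=-1 tape=a[a]_ccac   (q1,a)→(q4,c,→)
state=q4 head=0 tape=ac[_]ccac   (q4,_)→(q4,b,→)
state=q4 head=1 tape=acb[c]cac   (q4,c)→(q0,b,←)
state=q0 head=0 tape=ac[b]bcac   (q0,b)→(q1,a,←)
state=q1 head=-1 tape=a[c]abcac   (q1,c)→(q4,_,←)
state=q4 head=-2 tape=[a]_abcac   (q4,a)→(q1,a,→)
state=q1 head=-1 tape=a[_]abcac   (q1,_)→(q3,b,←)
state=q3 head=-2 tape=[a]babcac
The non-blank tape span at halt is ababcac.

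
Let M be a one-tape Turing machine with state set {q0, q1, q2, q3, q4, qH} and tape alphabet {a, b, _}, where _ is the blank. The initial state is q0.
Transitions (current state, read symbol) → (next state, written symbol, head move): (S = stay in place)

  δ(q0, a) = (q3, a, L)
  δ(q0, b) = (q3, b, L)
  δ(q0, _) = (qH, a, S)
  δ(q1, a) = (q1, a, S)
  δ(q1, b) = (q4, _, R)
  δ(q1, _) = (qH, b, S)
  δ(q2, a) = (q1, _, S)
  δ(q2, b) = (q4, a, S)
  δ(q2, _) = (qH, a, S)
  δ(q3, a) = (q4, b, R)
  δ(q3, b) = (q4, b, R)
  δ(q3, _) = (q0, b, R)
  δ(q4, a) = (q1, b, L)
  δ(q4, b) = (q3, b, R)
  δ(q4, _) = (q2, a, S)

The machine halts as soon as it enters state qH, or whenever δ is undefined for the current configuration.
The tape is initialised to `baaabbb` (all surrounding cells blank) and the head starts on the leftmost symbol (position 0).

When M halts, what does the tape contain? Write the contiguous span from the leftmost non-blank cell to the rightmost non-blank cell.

state=q0 head=0 tape=_[b]aaabbb__   (q0,b)→(q3,b,L)
state=q3 head=-1 tape=[_]baaabbb__   (q3,_)→(q0,b,R)
state=q0 head=0 tape=b[b]aaabbb__   (q0,b)→(q3,b,L)
state=q3 head=-1 tape=[b]baaabbb__   (q3,b)→(q4,b,R)
state=q4 head=0 tape=b[b]aaabbb__   (q4,b)→(q3,b,R)
state=q3 head=1 tape=bb[a]aabbb__   (q3,a)→(q4,b,R)
state=q4 head=2 tape=bbb[a]abbb__   (q4,a)→(q1,b,L)
state=q1 head=1 tape=bb[b]babbb__   (q1,b)→(q4,_,R)
state=q4 head=2 tape=bb_[b]abbb__   (q4,b)→(q3,b,R)
state=q3 head=3 tape=bb_b[a]bbb__   (q3,a)→(q4,b,R)
state=q4 head=4 tape=bb_bb[b]bb__   (q4,b)→(q3,b,R)
state=q3 head=5 tape=bb_bbb[b]b__   (q3,b)→(q4,b,R)
state=q4 head=6 tape=bb_bbbb[b]__   (q4,b)→(q3,b,R)
state=q3 head=7 tape=bb_bbbbb[_]_   (q3,_)→(q0,b,R)
state=q0 head=8 tape=bb_bbbbbb[_]   (q0,_)→(qH,a,S)
state=qH head=8 tape=bb_bbbbbb[a]
The non-blank tape span at halt is bb_bbbbbba.

bb_bbbbbba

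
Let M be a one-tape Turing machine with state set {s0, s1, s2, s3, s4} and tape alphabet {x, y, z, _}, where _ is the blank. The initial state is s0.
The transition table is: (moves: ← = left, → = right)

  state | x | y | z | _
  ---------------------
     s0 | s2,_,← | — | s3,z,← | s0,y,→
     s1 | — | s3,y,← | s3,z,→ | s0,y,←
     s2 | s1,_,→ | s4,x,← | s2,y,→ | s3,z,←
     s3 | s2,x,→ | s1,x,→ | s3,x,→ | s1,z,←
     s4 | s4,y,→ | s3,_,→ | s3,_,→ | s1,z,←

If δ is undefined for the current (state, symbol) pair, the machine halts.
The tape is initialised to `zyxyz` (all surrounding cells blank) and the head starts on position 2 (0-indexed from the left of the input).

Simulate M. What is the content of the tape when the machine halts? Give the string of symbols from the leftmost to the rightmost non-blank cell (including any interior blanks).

x_xxzxz

s0 | zy[x]yz___   read x → write _, move ←, go to s2
s2 | z[y]_yz___   read y → write x, move ←, go to s4
s4 | [z]x_yz___   read z → write _, move →, go to s3
s3 | _[x]_yz___   read x → write x, move →, go to s2
s2 | _x[_]yz___   read _ → write z, move ←, go to s3
s3 | _[x]zyz___   read x → write x, move →, go to s2
s2 | _x[z]yz___   read z → write y, move →, go to s2
s2 | _xy[y]z___   read y → write x, move ←, go to s4
s4 | _x[y]xz___   read y → write _, move →, go to s3
s3 | _x_[x]z___   read x → write x, move →, go to s2
s2 | _x_x[z]___   read z → write y, move →, go to s2
s2 | _x_xy[_]__   read _ → write z, move ←, go to s3
s3 | _x_x[y]z__   read y → write x, move →, go to s1
s1 | _x_xx[z]__   read z → write z, move →, go to s3
s3 | _x_xxz[_]_   read _ → write z, move ←, go to s1
s1 | _x_xx[z]z_   read z → write z, move →, go to s3
s3 | _x_xxz[z]_   read z → write x, move →, go to s3
s3 | _x_xxzx[_]   read _ → write z, move ←, go to s1
s1 | _x_xxz[x]z
The non-blank tape span at halt is x_xxzxz.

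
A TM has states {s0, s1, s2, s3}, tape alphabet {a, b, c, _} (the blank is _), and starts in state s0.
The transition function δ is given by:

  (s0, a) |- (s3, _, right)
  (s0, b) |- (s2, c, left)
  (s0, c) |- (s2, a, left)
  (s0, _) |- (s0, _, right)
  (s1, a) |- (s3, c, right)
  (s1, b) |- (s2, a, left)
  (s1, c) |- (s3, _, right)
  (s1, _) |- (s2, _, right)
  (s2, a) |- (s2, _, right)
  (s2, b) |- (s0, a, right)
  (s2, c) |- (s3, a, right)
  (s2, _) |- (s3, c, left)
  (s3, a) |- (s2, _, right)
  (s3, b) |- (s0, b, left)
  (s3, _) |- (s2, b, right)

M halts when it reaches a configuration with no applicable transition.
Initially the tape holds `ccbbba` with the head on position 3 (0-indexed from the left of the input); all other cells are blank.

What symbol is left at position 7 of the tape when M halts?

s0 | ccb[b]ba__   read b → write c, move left, go to s2
s2 | cc[b]cba__   read b → write a, move right, go to s0
s0 | cca[c]ba__   read c → write a, move left, go to s2
s2 | cc[a]aba__   read a → write _, move right, go to s2
s2 | cc_[a]ba__   read a → write _, move right, go to s2
s2 | cc__[b]a__   read b → write a, move right, go to s0
s0 | cc__a[a]__   read a → write _, move right, go to s3
s3 | cc__a_[_]_   read _ → write b, move right, go to s2
s2 | cc__a_b[_]   read _ → write c, move left, go to s3
s3 | cc__a_[b]c   read b → write b, move left, go to s0
s0 | cc__a[_]bc   read _ → write _, move right, go to s0
s0 | cc__a_[b]c   read b → write c, move left, go to s2
s2 | cc__a[_]cc   read _ → write c, move left, go to s3
s3 | cc__[a]ccc   read a → write _, move right, go to s2
s2 | cc___[c]cc   read c → write a, move right, go to s3
s3 | cc___a[c]c
Cell 7 holds c when M halts.

c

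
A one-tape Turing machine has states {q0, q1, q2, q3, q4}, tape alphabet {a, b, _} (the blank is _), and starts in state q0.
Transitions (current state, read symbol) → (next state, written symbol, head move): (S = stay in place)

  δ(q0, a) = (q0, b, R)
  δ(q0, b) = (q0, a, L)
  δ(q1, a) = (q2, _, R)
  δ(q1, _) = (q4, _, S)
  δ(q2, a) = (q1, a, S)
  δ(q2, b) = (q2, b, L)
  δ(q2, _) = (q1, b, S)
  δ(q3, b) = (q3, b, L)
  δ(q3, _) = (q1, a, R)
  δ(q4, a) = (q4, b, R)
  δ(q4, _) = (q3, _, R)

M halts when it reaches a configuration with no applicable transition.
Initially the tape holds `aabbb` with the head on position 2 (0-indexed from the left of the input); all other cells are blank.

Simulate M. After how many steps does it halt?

15

state=q0 head=2 tape=_aa[b]bb   (q0,b)→(q0,a,L)
state=q0 head=1 tape=_a[a]abb   (q0,a)→(q0,b,R)
state=q0 head=2 tape=_ab[a]bb   (q0,a)→(q0,b,R)
state=q0 head=3 tape=_abb[b]b   (q0,b)→(q0,a,L)
state=q0 head=2 tape=_ab[b]ab   (q0,b)→(q0,a,L)
state=q0 head=1 tape=_a[b]aab   (q0,b)→(q0,a,L)
state=q0 head=0 tape=_[a]aaab   (q0,a)→(q0,b,R)
state=q0 head=1 tape=_b[a]aab   (q0,a)→(q0,b,R)
state=q0 head=2 tape=_bb[a]ab   (q0,a)→(q0,b,R)
state=q0 head=3 tape=_bbb[a]b   (q0,a)→(q0,b,R)
state=q0 head=4 tape=_bbbb[b]   (q0,b)→(q0,a,L)
state=q0 head=3 tape=_bbb[b]a   (q0,b)→(q0,a,L)
state=q0 head=2 tape=_bb[b]aa   (q0,b)→(q0,a,L)
state=q0 head=1 tape=_b[b]aaa   (q0,b)→(q0,a,L)
state=q0 head=0 tape=_[b]aaaa   (q0,b)→(q0,a,L)
state=q0 head=-1 tape=[_]aaaaa
M halts after 15 transitions.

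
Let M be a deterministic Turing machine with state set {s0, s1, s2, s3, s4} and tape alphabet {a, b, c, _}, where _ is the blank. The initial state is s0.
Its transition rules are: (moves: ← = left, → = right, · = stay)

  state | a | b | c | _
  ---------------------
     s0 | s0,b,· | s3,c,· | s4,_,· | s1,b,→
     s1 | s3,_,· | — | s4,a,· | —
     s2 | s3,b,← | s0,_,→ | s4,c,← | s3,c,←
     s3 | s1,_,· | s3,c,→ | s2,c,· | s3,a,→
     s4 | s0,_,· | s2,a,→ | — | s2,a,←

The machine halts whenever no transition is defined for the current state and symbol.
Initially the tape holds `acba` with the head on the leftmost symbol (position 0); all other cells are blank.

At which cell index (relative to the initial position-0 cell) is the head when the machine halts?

s0 | ___[a]cba   read a → write b, move ·, go to s0
s0 | ___[b]cba   read b → write c, move ·, go to s3
s3 | ___[c]cba   read c → write c, move ·, go to s2
s2 | ___[c]cba   read c → write c, move ←, go to s4
s4 | __[_]ccba   read _ → write a, move ←, go to s2
s2 | _[_]accba   read _ → write c, move ←, go to s3
s3 | [_]caccba   read _ → write a, move →, go to s3
s3 | a[c]accba   read c → write c, move ·, go to s2
s2 | a[c]accba   read c → write c, move ←, go to s4
s4 | [a]caccba   read a → write _, move ·, go to s0
s0 | [_]caccba   read _ → write b, move →, go to s1
s1 | b[c]accba   read c → write a, move ·, go to s4
s4 | b[a]accba   read a → write _, move ·, go to s0
s0 | b[_]accba   read _ → write b, move →, go to s1
s1 | bb[a]ccba   read a → write _, move ·, go to s3
s3 | bb[_]ccba   read _ → write a, move →, go to s3
s3 | bba[c]cba   read c → write c, move ·, go to s2
s2 | bba[c]cba   read c → write c, move ←, go to s4
s4 | bb[a]ccba   read a → write _, move ·, go to s0
s0 | bb[_]ccba   read _ → write b, move →, go to s1
s1 | bbb[c]cba   read c → write a, move ·, go to s4
s4 | bbb[a]cba   read a → write _, move ·, go to s0
s0 | bbb[_]cba   read _ → write b, move →, go to s1
s1 | bbbb[c]ba   read c → write a, move ·, go to s4
s4 | bbbb[a]ba   read a → write _, move ·, go to s0
s0 | bbbb[_]ba   read _ → write b, move →, go to s1
s1 | bbbbb[b]a
At halt the head is at cell 2.

2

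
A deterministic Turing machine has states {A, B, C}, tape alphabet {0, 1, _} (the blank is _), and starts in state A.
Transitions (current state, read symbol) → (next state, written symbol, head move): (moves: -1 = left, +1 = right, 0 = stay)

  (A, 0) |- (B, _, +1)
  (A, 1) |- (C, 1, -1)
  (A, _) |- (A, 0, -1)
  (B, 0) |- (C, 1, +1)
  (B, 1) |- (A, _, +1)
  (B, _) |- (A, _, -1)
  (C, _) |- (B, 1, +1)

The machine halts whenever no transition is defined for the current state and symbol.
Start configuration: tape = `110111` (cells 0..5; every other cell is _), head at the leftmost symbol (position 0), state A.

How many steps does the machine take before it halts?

17

state=A head=0 tape=_[1]10111_   (A,1)→(C,1,-1)
state=C head=-1 tape=[_]110111_   (C,_)→(B,1,+1)
state=B head=0 tape=1[1]10111_   (B,1)→(A,_,+1)
state=A head=1 tape=1_[1]0111_   (A,1)→(C,1,-1)
state=C head=0 tape=1[_]10111_   (C,_)→(B,1,+1)
state=B head=1 tape=11[1]0111_   (B,1)→(A,_,+1)
state=A head=2 tape=11_[0]111_   (A,0)→(B,_,+1)
state=B head=3 tape=11__[1]11_   (B,1)→(A,_,+1)
state=A head=4 tape=11___[1]1_   (A,1)→(C,1,-1)
state=C head=3 tape=11__[_]11_   (C,_)→(B,1,+1)
state=B head=4 tape=11__1[1]1_   (B,1)→(A,_,+1)
state=A head=5 tape=11__1_[1]_   (A,1)→(C,1,-1)
state=C head=4 tape=11__1[_]1_   (C,_)→(B,1,+1)
state=B head=5 tape=11__11[1]_   (B,1)→(A,_,+1)
state=A head=6 tape=11__11_[_]   (A,_)→(A,0,-1)
state=A head=5 tape=11__11[_]0   (A,_)→(A,0,-1)
state=A head=4 tape=11__1[1]00   (A,1)→(C,1,-1)
state=C head=3 tape=11__[1]100
M halts after 17 transitions.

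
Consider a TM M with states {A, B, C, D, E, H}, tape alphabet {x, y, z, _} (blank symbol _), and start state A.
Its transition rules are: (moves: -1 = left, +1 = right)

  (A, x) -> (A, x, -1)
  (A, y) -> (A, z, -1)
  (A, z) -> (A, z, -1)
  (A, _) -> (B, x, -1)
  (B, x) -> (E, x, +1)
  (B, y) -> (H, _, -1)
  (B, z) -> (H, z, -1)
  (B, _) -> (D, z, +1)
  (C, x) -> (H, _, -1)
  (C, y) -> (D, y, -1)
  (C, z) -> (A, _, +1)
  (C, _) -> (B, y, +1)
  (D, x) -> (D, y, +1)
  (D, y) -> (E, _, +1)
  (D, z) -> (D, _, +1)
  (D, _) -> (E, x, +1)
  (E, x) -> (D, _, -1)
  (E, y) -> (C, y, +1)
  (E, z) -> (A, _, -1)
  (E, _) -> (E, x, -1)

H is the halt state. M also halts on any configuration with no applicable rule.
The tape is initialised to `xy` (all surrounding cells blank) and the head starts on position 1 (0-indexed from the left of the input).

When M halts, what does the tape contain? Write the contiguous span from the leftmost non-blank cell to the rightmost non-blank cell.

state=A head=1 tape=__x[y]__   (A,y)→(A,z,-1)
state=A head=0 tape=__[x]z__   (A,x)→(A,x,-1)
state=A head=-1 tape=_[_]xz__   (A,_)→(B,x,-1)
state=B head=-2 tape=[_]xxz__   (B,_)→(D,z,+1)
state=D head=-1 tape=z[x]xz__   (D,x)→(D,y,+1)
state=D head=0 tape=zy[x]z__   (D,x)→(D,y,+1)
state=D head=1 tape=zyy[z]__   (D,z)→(D,_,+1)
state=D head=2 tape=zyy_[_]_   (D,_)→(E,x,+1)
state=E head=3 tape=zyy_x[_]   (E,_)→(E,x,-1)
state=E head=2 tape=zyy_[x]x   (E,x)→(D,_,-1)
state=D head=1 tape=zyy[_]_x   (D,_)→(E,x,+1)
state=E head=2 tape=zyyx[_]x   (E,_)→(E,x,-1)
state=E head=1 tape=zyy[x]xx   (E,x)→(D,_,-1)
state=D head=0 tape=zy[y]_xx   (D,y)→(E,_,+1)
state=E head=1 tape=zy_[_]xx   (E,_)→(E,x,-1)
state=E head=0 tape=zy[_]xxx   (E,_)→(E,x,-1)
state=E head=-1 tape=z[y]xxxx   (E,y)→(C,y,+1)
state=C head=0 tape=zy[x]xxx   (C,x)→(H,_,-1)
state=H head=-1 tape=z[y]_xxx
The non-blank tape span at halt is zy_xxx.

zy_xxx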